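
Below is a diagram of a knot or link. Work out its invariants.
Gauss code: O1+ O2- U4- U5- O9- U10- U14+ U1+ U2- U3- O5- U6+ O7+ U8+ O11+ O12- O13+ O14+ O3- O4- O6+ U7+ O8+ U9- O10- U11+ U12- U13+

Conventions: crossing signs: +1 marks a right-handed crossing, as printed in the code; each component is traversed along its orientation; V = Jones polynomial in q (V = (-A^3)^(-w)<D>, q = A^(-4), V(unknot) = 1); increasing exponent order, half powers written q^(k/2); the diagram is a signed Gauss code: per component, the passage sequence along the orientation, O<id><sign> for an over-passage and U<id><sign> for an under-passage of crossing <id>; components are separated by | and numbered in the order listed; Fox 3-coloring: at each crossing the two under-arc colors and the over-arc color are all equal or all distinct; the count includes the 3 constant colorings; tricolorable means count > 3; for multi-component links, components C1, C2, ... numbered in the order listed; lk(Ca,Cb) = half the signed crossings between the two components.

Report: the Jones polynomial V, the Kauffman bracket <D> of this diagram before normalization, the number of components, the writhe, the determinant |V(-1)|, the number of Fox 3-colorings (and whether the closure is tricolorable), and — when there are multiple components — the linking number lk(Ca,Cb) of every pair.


V(q) = -q^-3 + q^-2 - q^-1 + 3 - q + q^2 - q^3
bracket: -A^-12 + A^-8 - A^-4 + 3 - A^4 + A^8 - A^12, w = 0
1 component, writhe 0, over 14 crossings
det 9, colorings 27 of 3^14 — tricolorable
observation: det 9 = |V(-1)|; divisible by 3, so tricolorable


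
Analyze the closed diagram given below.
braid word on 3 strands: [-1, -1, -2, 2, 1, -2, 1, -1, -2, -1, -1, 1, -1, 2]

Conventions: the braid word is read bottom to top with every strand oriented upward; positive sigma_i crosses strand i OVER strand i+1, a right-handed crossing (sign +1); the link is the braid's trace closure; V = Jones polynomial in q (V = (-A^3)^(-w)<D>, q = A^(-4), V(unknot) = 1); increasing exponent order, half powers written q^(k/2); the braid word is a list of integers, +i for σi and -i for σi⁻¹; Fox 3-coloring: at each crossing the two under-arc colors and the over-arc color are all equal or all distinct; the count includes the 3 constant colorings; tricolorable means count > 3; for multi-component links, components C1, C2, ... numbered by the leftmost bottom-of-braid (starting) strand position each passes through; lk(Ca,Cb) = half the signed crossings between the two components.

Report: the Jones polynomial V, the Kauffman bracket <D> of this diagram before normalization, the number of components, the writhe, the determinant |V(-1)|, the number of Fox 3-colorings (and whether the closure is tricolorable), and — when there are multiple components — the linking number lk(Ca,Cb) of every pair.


V = -q^-6 + q^-5 - q^-4 + 2q^-3 - q^-2 + q^-1
<D> = A^-8 - A^-4 + 2 - A^4 + A^8 - A^12 (w = -4)
1 component over 14 crossings, w = -4
3 Fox colorings among 3^14, |V(-1)| = 7: not tricolorable
why: w = -4 (over 14 crossings) is diagram-only; (-A^3)^(4) removes it from V


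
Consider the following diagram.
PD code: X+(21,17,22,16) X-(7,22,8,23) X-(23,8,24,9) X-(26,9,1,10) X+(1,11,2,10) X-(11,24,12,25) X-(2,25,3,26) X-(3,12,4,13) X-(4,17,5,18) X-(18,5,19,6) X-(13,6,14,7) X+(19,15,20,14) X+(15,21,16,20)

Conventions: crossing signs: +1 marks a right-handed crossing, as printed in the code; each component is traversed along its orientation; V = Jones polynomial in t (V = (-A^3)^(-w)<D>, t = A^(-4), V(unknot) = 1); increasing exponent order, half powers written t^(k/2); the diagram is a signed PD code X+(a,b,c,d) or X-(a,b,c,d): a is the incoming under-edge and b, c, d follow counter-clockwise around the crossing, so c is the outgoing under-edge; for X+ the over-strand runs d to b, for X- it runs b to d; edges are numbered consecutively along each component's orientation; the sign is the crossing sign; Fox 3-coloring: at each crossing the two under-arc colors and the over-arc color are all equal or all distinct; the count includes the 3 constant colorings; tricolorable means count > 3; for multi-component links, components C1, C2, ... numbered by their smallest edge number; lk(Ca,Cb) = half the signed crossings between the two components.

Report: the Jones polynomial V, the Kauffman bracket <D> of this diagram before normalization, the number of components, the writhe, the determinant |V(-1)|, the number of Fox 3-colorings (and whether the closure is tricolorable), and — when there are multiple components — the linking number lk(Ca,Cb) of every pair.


Jones polynomial: V(t) = -t^-8 + t^-7 - 2t^-6 + 3t^-5 - 3t^-4 + 4t^-3 - 2t^-2 + 2t^-1 - 1
<D> = A^-15 - 2A^-11 + 2A^-7 - 4A^-3 + 3A - 3A^5 + 2A^9 - A^13 + A^17; writhe -5
components 1, writhe -5 (13 crossings)
3-colorings: 3 of 3^13, det 19 — not tricolorable
note: det 19 = |V(-1)|; not divisible by 3, so not tricolorable


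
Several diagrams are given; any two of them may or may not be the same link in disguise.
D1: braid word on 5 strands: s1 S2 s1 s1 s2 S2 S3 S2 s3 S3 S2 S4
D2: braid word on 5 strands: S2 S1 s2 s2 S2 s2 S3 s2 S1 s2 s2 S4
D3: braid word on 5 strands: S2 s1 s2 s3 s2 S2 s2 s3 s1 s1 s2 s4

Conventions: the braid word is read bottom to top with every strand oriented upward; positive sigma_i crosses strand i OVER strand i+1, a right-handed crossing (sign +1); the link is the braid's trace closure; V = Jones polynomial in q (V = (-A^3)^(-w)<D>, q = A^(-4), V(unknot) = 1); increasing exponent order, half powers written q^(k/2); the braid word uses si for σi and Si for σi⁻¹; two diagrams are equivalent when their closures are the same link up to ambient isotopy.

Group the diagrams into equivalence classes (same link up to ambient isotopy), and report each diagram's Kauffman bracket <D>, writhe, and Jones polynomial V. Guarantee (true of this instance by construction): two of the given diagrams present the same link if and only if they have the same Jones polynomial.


grouping into links: {D1} | {D2} | {D3}
V(D1) = -q^-3 + 2q^-2 - 2q^-1 + 3 - 2q + 2q^2 - q^3  (w -2, c 12, <D> = -A^-18 + 2A^-14 - 2A^-10 + 3A^-6 - 2A^-2 + 2A^2 - A^6)
V(D2) = q^-1 - 1 + 2q - 2q^2 + 2q^3 - 2q^4 + q^5  [12 crossings, <D> = A^-20 - 2A^-16 + 2A^-12 - 2A^-8 + 2A^-4 - 1 + A^4, w = 0]
V(D3) = q^2 + 2q^4 - 2q^5 + q^6 - 2q^7 + q^8  (w +8, c 12, <D> = A^-8 - 2A^-4 + 1 - 2A^4 + 2A^8 + A^16)
key observation: V(q) takes 3 values over 3 diagrams, fixing the grouping


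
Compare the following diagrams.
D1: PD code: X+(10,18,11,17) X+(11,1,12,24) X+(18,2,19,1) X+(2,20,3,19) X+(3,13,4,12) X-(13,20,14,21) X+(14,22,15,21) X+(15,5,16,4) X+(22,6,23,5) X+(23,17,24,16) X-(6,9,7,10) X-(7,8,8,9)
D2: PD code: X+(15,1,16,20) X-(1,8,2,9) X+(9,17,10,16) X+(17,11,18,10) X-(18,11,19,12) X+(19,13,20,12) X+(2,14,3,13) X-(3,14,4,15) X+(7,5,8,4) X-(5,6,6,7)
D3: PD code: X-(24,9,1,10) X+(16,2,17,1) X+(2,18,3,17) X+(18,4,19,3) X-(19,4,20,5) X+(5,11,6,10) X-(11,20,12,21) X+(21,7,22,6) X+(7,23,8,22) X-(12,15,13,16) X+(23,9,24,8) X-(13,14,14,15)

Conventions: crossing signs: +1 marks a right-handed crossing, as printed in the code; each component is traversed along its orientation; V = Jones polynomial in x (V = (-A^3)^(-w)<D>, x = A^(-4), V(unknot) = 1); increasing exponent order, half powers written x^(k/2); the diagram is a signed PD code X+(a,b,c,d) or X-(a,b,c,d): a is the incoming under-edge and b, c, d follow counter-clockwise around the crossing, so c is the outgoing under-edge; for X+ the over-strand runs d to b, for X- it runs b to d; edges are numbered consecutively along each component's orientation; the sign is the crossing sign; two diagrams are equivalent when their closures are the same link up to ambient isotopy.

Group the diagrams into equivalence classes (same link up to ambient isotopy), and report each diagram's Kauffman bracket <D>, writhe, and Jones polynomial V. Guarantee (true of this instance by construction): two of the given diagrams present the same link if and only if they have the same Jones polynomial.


classes: {D1} | {D2} | {D3}
V(D1) = x^3 + x^5 - x^8  [12 crossings, <D> = -A^-14 + A^-2 + A^6, w = +6]
D2 (bracket -A^-10 + A^-6 + A^2; 10 crossings at w = +2): V = x + x^3 - x^4
V(D3) = x - x^2 + 2x^3 - x^4 + x^5 - x^6  (w +2, c 12, <D> = -A^-18 + A^-14 - A^-10 + 2A^-6 - A^-2 + A^2)
insight: comparing 3 Jones polynomials yields 3 groups


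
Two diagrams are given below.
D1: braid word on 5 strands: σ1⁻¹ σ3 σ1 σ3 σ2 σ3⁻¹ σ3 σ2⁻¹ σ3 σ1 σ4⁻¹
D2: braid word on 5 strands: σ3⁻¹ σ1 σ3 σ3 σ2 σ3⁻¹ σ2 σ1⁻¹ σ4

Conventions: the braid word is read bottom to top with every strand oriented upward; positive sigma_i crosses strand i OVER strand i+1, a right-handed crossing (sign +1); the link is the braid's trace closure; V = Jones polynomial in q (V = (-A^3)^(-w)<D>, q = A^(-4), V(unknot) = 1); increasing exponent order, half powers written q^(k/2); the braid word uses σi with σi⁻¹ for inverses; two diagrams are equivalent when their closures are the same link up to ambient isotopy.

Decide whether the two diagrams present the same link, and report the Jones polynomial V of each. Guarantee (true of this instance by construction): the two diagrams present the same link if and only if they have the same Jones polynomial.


equivalent: no
V(D1) = -q^(1/2) - q^(3/2) - q^(5/2) + q^(9/2)  (w +3, c 11, <D> = -A^-9 + A^-1 + A^3 + A^7)
V(D2) = -q^(-1/2) - q^(1/2)  [9 crossings, <D> = A^7 + A^11, w = +3]
key observation: V(q) takes 2 values over 2 diagrams, fixing the grouping


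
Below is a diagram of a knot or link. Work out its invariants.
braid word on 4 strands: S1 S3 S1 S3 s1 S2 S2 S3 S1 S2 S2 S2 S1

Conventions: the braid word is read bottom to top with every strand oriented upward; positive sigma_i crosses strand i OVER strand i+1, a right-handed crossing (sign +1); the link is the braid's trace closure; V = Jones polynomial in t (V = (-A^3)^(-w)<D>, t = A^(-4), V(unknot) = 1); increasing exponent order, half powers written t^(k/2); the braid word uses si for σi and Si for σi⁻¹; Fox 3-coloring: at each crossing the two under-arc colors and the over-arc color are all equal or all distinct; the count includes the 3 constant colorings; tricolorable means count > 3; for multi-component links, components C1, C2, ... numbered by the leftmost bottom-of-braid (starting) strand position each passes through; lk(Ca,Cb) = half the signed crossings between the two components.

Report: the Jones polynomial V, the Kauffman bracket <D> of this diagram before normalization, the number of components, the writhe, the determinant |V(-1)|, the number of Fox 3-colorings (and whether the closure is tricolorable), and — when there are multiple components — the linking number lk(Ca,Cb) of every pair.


V(t) = -t^-14 + 3t^-13 - 4t^-12 + 5t^-11 - 6t^-10 + 4t^-9 - 4t^-8 + 2t^-7 + t^-6 + t^-4
bracket: -A^-17 - A^-9 - 2A^-5 + 4A^-1 - 4A^3 + 6A^7 - 5A^11 + 4A^15 - 3A^19 + A^23, w = -11
1 component, writhe -11, over 13 crossings
det 27, colorings 27 of 3^13 — tricolorable
observation: the span of V is 10, forcing >= 10 crossings in any diagram


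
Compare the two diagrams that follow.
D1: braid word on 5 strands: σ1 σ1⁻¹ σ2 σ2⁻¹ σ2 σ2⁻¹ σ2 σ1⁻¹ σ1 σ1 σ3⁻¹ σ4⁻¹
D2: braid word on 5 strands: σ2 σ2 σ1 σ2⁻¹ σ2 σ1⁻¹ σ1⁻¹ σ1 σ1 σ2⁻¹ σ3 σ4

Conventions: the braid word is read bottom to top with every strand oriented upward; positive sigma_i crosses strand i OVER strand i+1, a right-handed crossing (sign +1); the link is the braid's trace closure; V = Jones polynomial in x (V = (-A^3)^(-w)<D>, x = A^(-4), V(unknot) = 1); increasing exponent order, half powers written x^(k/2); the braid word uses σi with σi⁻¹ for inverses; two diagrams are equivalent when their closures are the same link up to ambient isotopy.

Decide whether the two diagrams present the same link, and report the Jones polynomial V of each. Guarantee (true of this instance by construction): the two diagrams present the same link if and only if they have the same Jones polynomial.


equivalent: yes
D1 (bracket 1; 12 crossings at w = 0): V = 1
V(D2) = 1  [12 crossings, <D> = A^12, w = +4]
observation: from 12 to 12 crossings by R-moves: one link, two diagrams


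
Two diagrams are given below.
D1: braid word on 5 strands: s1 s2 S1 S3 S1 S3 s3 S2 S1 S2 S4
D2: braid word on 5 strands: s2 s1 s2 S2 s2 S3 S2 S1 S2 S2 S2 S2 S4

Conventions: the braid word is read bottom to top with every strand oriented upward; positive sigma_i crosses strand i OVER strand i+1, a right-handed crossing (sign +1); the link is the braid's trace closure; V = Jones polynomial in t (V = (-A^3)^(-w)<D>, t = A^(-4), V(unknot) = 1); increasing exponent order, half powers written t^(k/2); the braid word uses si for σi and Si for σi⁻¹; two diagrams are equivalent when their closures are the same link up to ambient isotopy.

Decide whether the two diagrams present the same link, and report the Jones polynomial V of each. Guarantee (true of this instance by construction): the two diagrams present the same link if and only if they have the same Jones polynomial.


equivalent: yes
V(D1) = t^(-9/2) - t^(-5/2) - t^(-3/2) - t^(-1/2)  (w -5, c 11, <D> = A^-13 + A^-9 + A^-5 - A^3)
V(D2) = t^(-9/2) - t^(-5/2) - t^(-3/2) - t^(-1/2)  (w -5, c 13, <D> = A^-13 + A^-9 + A^-5 - A^3)
why: all 2 diagrams share one V(t), hence one class


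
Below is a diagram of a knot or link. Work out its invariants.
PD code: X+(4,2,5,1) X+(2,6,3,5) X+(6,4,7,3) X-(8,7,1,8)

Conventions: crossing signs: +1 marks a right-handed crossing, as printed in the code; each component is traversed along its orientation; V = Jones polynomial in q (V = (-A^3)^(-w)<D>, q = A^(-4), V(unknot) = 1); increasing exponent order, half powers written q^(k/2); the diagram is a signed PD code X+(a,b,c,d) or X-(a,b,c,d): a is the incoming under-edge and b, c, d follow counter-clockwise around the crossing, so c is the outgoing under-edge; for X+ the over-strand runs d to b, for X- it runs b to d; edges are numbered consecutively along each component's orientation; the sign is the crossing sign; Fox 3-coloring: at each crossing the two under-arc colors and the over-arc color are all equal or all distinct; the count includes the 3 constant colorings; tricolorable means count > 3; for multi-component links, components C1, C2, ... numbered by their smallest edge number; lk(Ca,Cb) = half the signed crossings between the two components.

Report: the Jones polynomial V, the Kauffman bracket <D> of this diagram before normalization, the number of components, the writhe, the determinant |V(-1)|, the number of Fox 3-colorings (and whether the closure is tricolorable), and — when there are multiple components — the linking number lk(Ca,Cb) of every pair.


V(q) = q + q^3 - q^4
bracket: -A^-10 + A^-6 + A^2, w = +2
1 component, writhe +2, over 4 crossings
det 3, colorings 9 of 3^4 — tricolorable
observation: |V(-1)| = 3: so tricolorable, since 3 divides 3


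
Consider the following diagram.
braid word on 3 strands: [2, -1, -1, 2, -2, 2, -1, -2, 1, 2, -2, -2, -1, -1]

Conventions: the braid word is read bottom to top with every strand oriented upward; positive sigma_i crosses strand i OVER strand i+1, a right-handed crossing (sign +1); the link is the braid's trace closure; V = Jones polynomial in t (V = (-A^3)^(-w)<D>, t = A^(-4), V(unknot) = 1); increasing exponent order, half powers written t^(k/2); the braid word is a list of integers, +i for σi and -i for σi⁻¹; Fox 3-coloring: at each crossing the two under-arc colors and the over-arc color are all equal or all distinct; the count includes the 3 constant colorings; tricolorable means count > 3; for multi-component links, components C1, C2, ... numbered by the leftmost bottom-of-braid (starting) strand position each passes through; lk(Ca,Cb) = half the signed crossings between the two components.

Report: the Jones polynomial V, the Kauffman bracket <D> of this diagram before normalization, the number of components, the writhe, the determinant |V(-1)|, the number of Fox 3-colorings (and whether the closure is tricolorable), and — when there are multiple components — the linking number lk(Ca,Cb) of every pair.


V(t) = -t^-8 + 2t^-7 - 3t^-6 + 4t^-5 - 5t^-4 + 5t^-3 - 3t^-2 + 3t^-1 - 1
bracket: -A^-12 + 3A^-8 - 3A^-4 + 5 - 5A^4 + 4A^8 - 3A^12 + 2A^16 - A^20, w = -4
1 component, writhe -4, over 14 crossings
det 27, colorings 9 of 3^14 — tricolorable
observation: free reduction leaves σ2 σ1⁻¹ σ1⁻¹ σ2 σ1⁻¹ σ2⁻¹ σ1 σ2⁻¹ σ1⁻¹ σ1⁻¹ of the original 14 letters


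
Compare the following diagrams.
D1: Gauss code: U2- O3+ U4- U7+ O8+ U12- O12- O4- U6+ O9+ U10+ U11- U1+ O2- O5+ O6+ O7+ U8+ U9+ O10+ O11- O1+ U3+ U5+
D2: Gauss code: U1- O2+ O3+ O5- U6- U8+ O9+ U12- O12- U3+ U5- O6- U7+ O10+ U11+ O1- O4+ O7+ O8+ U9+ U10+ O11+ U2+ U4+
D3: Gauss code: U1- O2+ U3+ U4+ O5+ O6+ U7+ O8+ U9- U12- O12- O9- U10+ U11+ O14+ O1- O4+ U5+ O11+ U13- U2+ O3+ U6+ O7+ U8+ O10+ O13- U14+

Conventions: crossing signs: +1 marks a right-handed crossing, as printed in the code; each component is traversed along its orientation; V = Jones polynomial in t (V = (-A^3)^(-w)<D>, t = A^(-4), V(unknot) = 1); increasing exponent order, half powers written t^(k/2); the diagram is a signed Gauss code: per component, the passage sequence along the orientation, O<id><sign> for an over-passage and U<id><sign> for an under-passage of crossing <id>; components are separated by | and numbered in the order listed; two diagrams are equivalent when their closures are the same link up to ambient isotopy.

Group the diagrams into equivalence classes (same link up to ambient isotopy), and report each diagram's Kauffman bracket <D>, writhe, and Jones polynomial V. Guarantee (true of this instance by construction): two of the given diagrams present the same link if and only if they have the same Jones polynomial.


grouping into links: {D1, D2} | {D3}
V(D1) = t - t^2 + 2t^3 - t^4 + t^5 - t^6  (w +4, c 12, <D> = -A^-12 + A^-8 - A^-4 + 2 - A^4 + A^8)
V(D2) = t - t^2 + 2t^3 - t^4 + t^5 - t^6  [12 crossings, <D> = -A^-12 + A^-8 - A^-4 + 2 - A^4 + A^8, w = +4]
D3 (bracket -A^-22 + A^-18 - A^-14 + A^-10 - A^-6 + A^-2 + A^6; 14 crossings at w = +6): V = t^3 + t^5 - t^6 + t^7 - t^8 + t^9 - t^10
why: comparing 3 Jones polynomials yields 2 groups


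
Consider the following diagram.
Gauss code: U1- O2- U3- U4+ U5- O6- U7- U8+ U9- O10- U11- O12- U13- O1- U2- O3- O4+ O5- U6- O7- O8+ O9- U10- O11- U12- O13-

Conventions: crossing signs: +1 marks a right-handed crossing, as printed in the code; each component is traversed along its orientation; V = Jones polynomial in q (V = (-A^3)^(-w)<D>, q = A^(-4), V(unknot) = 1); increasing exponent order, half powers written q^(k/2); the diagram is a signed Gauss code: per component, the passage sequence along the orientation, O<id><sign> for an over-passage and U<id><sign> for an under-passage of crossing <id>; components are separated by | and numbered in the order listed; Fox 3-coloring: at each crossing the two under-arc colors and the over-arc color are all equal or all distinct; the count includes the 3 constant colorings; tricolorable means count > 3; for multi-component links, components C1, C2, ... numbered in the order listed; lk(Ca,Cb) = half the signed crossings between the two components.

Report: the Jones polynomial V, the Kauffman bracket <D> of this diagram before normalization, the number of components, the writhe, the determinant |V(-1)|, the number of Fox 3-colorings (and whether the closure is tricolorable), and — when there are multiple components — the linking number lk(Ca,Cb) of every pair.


V(q) = -q^-13 + q^-12 - q^-11 + q^-10 - q^-9 + q^-8 - q^-7 + q^-6 + q^-4
bracket: -A^-11 - A^-3 + A - A^5 + A^9 - A^13 + A^17 - A^21 + A^25, w = -9
1 component, writhe -9, over 13 crossings
det 9, colorings 9 of 3^13 — tricolorable
observation: the span of V is 9, forcing >= 9 crossings in any diagram


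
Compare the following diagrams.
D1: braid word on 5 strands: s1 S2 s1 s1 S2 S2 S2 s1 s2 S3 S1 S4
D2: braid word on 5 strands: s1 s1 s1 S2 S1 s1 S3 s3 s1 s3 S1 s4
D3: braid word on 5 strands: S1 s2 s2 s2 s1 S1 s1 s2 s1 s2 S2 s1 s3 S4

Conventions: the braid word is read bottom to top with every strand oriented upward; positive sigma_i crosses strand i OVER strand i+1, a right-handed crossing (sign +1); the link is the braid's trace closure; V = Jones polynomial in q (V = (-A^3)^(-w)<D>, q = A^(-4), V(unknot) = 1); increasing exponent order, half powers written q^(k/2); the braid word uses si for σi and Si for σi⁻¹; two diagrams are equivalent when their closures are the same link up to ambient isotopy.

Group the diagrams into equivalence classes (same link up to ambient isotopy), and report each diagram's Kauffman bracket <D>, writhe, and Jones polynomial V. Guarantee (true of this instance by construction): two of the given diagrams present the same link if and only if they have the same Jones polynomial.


classes: {D1} | {D2} | {D3}
V(D1) = -q^-3 + q^-2 - q^-1 + 3 - q + q^2 - q^3  [12 crossings, <D> = -A^-18 + A^-14 - A^-10 + 3A^-6 - A^-2 + A^2 - A^6, w = -2]
V(D2) = q + q^3 - q^4  [12 crossings, <D> = -A^-4 + 1 + A^8, w = +4]
V(D3) = q^2 + q^4 - q^5 + q^6 - q^7  [14 crossings, <D> = -A^-10 + A^-6 - A^-2 + A^2 + A^10, w = +6]
note: 3 classes among 3 diagrams; unequal V(q) rules out equality


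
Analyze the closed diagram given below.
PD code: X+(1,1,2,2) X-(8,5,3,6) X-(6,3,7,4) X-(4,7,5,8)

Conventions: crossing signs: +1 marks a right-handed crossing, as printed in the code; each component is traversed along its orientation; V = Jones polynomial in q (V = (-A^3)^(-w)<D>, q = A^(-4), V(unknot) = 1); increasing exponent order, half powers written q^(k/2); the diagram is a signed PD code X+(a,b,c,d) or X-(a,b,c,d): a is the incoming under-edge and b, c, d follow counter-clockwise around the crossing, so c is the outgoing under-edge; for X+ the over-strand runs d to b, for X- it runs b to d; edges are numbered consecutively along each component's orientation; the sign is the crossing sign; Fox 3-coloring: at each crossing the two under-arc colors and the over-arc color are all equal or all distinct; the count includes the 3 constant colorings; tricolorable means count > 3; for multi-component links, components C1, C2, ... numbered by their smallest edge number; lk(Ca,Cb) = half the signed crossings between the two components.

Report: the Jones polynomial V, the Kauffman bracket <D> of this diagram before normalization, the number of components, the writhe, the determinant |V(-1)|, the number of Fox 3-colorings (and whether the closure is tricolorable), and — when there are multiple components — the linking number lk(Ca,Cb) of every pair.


Jones polynomial: V(q) = q^(-9/2) - q^(-5/2) - q^(-3/2) - q^(-1/2)
<D> = -A^-4 - 1 - A^4 + A^12; writhe -2
components 2, writhe -2 (4 crossings)
linking number lk(C1,C2) = 0
3-colorings: 27 of 3^4, det 0 — tricolorable
note: w = -2 shifts under R1 moves; the (-A^3)^(2) factor cancels that in V


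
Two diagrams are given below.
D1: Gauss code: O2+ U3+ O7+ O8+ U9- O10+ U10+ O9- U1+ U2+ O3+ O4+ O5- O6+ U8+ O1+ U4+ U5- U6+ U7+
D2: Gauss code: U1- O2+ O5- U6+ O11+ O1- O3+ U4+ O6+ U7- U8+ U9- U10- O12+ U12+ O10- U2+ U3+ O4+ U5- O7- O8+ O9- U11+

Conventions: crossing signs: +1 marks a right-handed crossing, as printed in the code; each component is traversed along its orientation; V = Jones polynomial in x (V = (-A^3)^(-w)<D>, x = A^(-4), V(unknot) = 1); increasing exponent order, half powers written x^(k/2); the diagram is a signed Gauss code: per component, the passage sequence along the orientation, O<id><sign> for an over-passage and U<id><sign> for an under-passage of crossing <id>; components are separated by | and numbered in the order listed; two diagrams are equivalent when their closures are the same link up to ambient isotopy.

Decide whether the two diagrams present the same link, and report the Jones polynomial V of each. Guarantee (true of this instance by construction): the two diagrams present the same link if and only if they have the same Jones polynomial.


same link: no
V(D1) = x^2 + x^4 - x^5 + x^6 - x^7  [10 crossings, <D> = -A^-10 + A^-6 - A^-2 + A^2 + A^10, w = +6]
V(D2) = x + x^3 - x^4  (w +2, c 12, <D> = -A^-10 + A^-6 + A^2)
note: 2 values of V(x) split the 2 diagrams


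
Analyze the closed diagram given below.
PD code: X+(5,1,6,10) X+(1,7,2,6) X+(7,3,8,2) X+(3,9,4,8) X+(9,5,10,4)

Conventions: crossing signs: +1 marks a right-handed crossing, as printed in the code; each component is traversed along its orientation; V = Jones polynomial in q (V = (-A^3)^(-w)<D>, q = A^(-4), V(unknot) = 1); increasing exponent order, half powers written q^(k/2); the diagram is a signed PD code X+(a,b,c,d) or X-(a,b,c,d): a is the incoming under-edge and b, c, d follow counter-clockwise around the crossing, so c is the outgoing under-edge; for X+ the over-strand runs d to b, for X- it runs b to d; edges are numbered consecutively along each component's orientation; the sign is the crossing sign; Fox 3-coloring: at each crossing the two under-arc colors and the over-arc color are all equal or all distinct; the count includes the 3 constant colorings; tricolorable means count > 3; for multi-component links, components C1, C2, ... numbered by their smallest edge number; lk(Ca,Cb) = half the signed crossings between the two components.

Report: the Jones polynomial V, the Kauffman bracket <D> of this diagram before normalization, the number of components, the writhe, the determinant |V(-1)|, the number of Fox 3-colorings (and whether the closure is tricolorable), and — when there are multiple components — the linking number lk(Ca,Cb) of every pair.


V(q) = q^2 + q^4 - q^5 + q^6 - q^7
bracket: A^-13 - A^-9 + A^-5 - A^-1 - A^7, w = +5
1 component, writhe +5, over 5 crossings
det 5, colorings 3 of 3^5 — not tricolorable
observation: w = +5 shifts under R1 moves; the (-A^3)^(-5) factor cancels that in V


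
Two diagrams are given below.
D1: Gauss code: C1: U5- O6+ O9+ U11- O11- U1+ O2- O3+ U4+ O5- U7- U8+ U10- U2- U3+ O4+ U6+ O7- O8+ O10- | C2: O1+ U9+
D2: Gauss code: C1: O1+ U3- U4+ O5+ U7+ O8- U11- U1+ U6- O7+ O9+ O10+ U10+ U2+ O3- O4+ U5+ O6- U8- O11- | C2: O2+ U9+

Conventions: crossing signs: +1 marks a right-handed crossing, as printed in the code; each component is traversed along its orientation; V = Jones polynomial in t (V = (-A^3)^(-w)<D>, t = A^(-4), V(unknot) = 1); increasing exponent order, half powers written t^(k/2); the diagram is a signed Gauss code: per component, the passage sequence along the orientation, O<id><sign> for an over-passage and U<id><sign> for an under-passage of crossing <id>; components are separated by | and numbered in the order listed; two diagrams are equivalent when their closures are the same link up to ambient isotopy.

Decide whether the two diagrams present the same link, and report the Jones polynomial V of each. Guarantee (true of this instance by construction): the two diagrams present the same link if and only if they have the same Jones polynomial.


equivalent: yes
V(D1) = -t^(-3/2) + t^(-1/2) - 2t^(1/2) + 2t^(3/2) - 2t^(5/2) + t^(7/2) - t^(9/2)  (w +1, c 11, <D> = A^-15 - A^-11 + 2A^-7 - 2A^-3 + 2A - A^5 + A^9)
V(D2) = -t^(-3/2) + t^(-1/2) - 2t^(1/2) + 2t^(3/2) - 2t^(5/2) + t^(7/2) - t^(9/2)  (w +3, c 11, <D> = A^-9 - A^-5 + 2A^-1 - 2A^3 + 2A^7 - A^11 + A^15)
why: Reidemeister moves carry D1 (11 crossings) to D2 (11)


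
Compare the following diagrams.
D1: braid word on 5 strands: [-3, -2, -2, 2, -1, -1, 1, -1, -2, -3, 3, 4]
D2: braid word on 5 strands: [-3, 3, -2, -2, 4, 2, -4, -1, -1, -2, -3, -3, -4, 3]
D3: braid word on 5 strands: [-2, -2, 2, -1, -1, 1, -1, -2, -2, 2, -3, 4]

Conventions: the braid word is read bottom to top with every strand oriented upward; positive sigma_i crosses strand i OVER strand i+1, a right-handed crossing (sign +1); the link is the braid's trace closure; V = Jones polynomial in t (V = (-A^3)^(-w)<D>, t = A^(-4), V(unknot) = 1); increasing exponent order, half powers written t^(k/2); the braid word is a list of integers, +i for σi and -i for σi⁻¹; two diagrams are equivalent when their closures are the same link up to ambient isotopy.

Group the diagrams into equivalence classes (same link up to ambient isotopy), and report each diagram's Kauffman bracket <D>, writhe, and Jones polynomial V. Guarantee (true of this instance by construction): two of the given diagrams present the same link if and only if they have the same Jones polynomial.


grouping into links: {D1, D2, D3}
V(D1) = t^-5 + 2t^-3 + t^-1  (w -4, c 12, <D> = A^-8 + 2 + A^8)
D2 (bracket A^-14 + 2A^-6 + A^2; 14 crossings at w = -6): V = t^-5 + 2t^-3 + t^-1
D3 (bracket A^-8 + 2 + A^8; 12 crossings at w = -4): V = t^-5 + 2t^-3 + t^-1
why: one V(t) for all 3 diagrams — one class (guaranteed)


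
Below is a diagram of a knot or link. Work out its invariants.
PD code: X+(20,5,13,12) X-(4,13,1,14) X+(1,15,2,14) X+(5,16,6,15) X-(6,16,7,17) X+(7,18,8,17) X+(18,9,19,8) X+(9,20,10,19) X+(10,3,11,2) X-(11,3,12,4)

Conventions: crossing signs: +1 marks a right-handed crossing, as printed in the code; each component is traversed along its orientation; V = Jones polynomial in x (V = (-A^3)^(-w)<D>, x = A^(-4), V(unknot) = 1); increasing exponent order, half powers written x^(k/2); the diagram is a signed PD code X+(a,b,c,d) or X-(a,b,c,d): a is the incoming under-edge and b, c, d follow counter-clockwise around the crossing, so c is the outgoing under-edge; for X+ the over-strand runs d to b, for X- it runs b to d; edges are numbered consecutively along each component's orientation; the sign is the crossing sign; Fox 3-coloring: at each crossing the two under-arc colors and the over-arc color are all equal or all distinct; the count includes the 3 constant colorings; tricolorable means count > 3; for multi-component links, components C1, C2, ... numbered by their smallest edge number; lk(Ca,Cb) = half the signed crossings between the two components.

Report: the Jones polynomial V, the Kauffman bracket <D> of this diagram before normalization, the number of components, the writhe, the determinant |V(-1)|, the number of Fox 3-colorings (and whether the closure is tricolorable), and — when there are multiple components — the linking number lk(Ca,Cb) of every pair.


V(x) = x + x^2 + x^3 + x^6
bracket: A^-12 + 1 + A^4 + A^8, w = +4
3 components, writhe +4, over 10 crossings
lk(C1,C2) = 0
linking number lk(C1,C3) = 0
lk(C2,C3): +2
det 0, colorings 9 of 3^10 — tricolorable
observation: the span of V is 5, within the link bound 10 + 3 - 1


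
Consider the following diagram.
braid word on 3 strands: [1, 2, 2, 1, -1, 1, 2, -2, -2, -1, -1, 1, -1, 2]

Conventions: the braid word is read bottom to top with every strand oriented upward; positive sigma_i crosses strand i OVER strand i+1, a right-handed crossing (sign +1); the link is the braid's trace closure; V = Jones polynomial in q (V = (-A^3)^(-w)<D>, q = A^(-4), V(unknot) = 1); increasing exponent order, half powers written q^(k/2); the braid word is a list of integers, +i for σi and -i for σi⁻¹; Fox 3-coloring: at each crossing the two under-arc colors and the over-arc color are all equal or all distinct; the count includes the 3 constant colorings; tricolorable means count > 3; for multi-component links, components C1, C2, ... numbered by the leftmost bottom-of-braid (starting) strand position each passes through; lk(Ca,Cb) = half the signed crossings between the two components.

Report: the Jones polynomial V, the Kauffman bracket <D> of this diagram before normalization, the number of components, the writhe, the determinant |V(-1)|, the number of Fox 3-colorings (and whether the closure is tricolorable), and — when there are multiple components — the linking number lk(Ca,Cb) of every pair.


V(q) = 1 + q + q^2 + q^3
bracket: A^-6 + A^-2 + A^2 + A^6, w = +2
3 components, writhe +2, over 14 crossings
lk(C1,C2) = +1
linking number lk(C1,C3) = 0
lk(C2,C3): 0
det 0, colorings 9 of 3^14 — tricolorable
observation: span 3 respects span(V) <= c + mu - 1 = 16 for this 3-component diagram


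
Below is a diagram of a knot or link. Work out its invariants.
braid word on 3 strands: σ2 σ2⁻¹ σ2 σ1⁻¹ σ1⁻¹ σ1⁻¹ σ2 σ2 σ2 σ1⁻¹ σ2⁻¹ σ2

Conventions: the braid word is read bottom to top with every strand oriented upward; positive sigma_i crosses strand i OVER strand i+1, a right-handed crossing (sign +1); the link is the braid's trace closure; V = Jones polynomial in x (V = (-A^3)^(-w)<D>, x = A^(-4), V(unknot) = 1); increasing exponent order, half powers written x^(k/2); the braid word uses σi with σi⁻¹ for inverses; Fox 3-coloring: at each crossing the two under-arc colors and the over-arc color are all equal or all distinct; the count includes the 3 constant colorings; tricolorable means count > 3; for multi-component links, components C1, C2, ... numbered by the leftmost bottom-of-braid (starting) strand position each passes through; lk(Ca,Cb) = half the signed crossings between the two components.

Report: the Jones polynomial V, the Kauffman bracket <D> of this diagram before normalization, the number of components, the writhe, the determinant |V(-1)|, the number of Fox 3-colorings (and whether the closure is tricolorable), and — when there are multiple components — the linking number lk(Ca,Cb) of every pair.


Jones polynomial: V(x) = x^-4 - 2x^-3 + 3x^-2 - 4x^-1 + 5 - 4x + 3x^2 - 2x^3 + x^4
<D> = A^-16 - 2A^-12 + 3A^-8 - 4A^-4 + 5 - 4A^4 + 3A^8 - 2A^12 + A^16; writhe 0
components 1, writhe 0 (12 crossings)
3-colorings: 3 of 3^12, det 25 — not tricolorable
note: palindromic: swapping x for 1/x fixes V


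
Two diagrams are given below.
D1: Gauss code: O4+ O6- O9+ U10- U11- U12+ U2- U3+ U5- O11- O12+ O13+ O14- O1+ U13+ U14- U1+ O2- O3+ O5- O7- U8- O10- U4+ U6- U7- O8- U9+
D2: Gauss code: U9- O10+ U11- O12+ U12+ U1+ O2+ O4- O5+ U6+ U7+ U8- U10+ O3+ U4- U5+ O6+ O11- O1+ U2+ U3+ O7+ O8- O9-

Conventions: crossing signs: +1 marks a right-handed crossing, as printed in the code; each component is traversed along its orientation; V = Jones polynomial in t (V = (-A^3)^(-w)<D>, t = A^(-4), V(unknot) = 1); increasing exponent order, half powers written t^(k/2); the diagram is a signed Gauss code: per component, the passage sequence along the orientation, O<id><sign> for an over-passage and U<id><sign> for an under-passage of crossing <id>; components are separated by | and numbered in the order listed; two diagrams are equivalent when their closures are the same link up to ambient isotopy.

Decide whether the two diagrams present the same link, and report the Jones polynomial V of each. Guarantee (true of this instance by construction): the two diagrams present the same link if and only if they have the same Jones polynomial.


same link: no
V(D1) = -t^-4 + t^-3 + t^-1  [14 crossings, <D> = A^-2 + A^6 - A^10, w = -2]
V(D2) = t + t^3 - t^4  (w +4, c 12, <D> = -A^-4 + 1 + A^8)
note: V(t) takes 2 values over 2 diagrams, fixing the grouping


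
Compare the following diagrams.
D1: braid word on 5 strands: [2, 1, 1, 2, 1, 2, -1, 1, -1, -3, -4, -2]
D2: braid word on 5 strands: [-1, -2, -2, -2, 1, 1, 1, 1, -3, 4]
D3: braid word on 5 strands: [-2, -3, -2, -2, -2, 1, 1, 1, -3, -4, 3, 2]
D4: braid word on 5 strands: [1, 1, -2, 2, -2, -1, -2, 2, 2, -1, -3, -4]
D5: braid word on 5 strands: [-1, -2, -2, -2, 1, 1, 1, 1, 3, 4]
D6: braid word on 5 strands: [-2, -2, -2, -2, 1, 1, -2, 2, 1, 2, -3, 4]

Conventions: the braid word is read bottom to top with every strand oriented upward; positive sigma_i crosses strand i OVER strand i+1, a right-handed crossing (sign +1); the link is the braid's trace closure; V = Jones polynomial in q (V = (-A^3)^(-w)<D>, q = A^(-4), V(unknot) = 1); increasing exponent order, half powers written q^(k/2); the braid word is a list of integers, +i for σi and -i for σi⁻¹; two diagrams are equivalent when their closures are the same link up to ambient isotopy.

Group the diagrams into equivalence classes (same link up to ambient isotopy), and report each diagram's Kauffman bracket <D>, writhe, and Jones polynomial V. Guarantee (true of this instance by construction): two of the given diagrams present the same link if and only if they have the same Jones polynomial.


classes: {D1} | {D2, D3, D5, D6} | {D4}
V(D1) = q + q^3 - q^4  [12 crossings, <D> = -A^-10 + A^-6 + A^2, w = +2]
D2 (bracket -A^-12 + A^-8 - A^-4 + 3 - A^4 + A^8 - A^12; 10 crossings at w = 0): V = -q^-3 + q^-2 - q^-1 + 3 - q + q^2 - q^3
V(D3) = -q^-3 + q^-2 - q^-1 + 3 - q + q^2 - q^3  [12 crossings, <D> = -A^-18 + A^-14 - A^-10 + 3A^-6 - A^-2 + A^2 - A^6, w = -2]
V(D4) = 1  (w -2, c 12, <D> = A^-6)
V(D5) = -q^-3 + q^-2 - q^-1 + 3 - q + q^2 - q^3  (w +2, c 10, <D> = -A^-6 + A^-2 - A^2 + 3A^6 - A^10 + A^14 - A^18)
D6 (bracket -A^-12 + A^-8 - A^-4 + 3 - A^4 + A^8 - A^12; 12 crossings at w = 0): V = -q^-3 + q^-2 - q^-1 + 3 - q + q^2 - q^3
note: 3 values of V(q) split the 6 diagrams


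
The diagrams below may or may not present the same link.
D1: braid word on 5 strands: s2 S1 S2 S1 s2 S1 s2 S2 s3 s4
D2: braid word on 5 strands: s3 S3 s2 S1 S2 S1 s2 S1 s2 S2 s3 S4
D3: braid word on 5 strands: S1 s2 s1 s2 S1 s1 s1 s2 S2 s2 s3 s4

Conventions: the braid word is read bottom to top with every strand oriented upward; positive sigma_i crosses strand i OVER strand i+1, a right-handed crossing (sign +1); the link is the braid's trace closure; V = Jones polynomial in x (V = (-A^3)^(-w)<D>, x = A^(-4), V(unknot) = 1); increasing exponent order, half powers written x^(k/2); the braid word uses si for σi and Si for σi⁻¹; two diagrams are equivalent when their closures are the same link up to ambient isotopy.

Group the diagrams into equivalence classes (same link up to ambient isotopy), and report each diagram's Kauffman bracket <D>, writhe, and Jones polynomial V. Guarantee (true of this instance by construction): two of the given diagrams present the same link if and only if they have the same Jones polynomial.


classes: {D1, D2} | {D3}
V(D1) = x^-3 + x^-2 + x^-1 + 1  [10 crossings, <D> = 1 + A^4 + A^8 + A^12, w = 0]
V(D2) = x^-3 + x^-2 + x^-1 + 1  [12 crossings, <D> = A^-6 + A^-2 + A^2 + A^6, w = -2]
D3 (bracket A^-2 + 2A^6 + A^14; 12 crossings at w = +6): V = x + 2x^3 + x^5
note: V(x) takes 2 values over 3 diagrams, fixing the grouping


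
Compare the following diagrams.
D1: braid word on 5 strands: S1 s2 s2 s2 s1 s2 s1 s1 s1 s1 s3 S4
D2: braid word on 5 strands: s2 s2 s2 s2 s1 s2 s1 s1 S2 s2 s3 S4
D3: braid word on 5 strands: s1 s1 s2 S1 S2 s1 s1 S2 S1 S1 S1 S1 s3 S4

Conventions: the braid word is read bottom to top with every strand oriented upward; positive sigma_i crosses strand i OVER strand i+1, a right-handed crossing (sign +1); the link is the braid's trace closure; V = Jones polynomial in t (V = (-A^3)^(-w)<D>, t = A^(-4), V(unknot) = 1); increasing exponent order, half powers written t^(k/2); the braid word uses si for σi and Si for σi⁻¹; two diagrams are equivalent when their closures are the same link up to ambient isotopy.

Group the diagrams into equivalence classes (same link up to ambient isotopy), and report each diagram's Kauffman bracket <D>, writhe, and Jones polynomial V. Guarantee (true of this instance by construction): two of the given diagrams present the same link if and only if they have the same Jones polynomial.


equivalence classes: {D1, D2} | {D3}
D1 (bracket -A^-16 + A^-12 - A^-8 + A^-4 - 1 + A^4 + A^12; 12 crossings at w = +8): V = t^3 + t^5 - t^6 + t^7 - t^8 + t^9 - t^10
D2 (bracket -A^-16 + A^-12 - A^-8 + A^-4 - 1 + A^4 + A^12; 12 crossings at w = +8): V = t^3 + t^5 - t^6 + t^7 - t^8 + t^9 - t^10
D3 (bracket -A^-10 + 2A^-6 - A^-2 + 2A^2 - A^6 + A^10 - A^14; 14 crossings at w = -2): V = -t^-5 + t^-4 - t^-3 + 2t^-2 - t^-1 + 2 - t
key observation: comparing 3 Jones polynomials yields 2 groups


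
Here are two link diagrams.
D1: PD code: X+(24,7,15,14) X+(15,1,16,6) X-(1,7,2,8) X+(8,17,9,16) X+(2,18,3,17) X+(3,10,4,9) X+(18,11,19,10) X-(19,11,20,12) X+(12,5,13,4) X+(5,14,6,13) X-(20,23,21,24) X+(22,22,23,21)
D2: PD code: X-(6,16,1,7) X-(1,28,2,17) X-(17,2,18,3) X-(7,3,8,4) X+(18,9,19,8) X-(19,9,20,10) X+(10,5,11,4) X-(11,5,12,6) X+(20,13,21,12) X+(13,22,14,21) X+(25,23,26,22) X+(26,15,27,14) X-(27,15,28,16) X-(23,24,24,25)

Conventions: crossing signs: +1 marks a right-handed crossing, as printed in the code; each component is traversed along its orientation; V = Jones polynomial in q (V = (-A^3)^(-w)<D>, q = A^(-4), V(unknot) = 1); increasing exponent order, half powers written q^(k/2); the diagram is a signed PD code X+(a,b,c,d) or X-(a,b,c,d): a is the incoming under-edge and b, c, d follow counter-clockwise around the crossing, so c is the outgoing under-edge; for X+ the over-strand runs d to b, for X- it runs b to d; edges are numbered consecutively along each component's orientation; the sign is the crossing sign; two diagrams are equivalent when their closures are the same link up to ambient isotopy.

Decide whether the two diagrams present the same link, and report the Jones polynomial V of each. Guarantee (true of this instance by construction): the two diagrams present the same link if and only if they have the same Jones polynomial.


equivalent: no
V(D1) = q^2 + q^4 + 2q^6  (w +6, c 12, <D> = 2A^-6 + A^2 + A^10)
V(D2) = q^-4 + q^-2 + 2  [14 crossings, <D> = 2A^-6 + A^2 + A^10, w = -2]
key observation: 2 classes among 2 diagrams; unequal V(q) rules out equality
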